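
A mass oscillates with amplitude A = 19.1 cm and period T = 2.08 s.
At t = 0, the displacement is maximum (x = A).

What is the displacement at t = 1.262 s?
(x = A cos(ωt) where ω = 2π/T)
ω = 2π/T = 2π/2.08 = 3.021 rad/s
x = A cos(ωt) = 19.1×cos(3.021×1.262) = -14.96 cm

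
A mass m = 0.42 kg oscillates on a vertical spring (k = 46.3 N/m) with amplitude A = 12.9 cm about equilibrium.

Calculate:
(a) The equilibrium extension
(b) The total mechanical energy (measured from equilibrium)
x_eq = mg/k = 0.42×9.81/46.3 = 0.08899 m = 8.899 cm
E = ½kA² = ½×46.3×(0.129)² = 0.3852 J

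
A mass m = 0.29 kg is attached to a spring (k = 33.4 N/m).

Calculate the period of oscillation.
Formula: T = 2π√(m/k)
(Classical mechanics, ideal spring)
T = 2π√(m/k) = 2π√(0.29/33.4) = 0.5855 s; f = 1/T = 1.708 Hz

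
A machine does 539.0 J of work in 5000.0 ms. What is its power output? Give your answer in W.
P = W/t = 539 J / 5 s = 107.8 W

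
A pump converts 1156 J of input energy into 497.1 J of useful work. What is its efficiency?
η = W_out/W_in = 497.1/1156 = 0.43 = 43.0%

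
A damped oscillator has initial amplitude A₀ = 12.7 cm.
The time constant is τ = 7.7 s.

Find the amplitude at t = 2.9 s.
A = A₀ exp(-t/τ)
A = A₀ exp(−t/τ) = 12.7×exp(−2.9/7.7) = 8.714 cm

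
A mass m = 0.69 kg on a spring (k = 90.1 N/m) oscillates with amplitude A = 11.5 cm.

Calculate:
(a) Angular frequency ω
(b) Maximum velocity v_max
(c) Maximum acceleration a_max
ω = √(k/m) = √(90.1/0.69) = 11.43 rad/s
v_max = ωA = 11.43×0.115 = 1.314 m/s
a_max = ω²A = 11.43²×0.115 = 15.02 m/s²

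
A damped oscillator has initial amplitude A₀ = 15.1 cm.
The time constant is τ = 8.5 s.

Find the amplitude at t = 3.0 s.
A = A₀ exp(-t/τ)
A = A₀ exp(−t/τ) = 15.1×exp(−3.0/8.5) = 10.61 cm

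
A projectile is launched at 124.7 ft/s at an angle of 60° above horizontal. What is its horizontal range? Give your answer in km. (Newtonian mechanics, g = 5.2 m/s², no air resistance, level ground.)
R = v₀² sin(2θ) / g (with unit conversion) = 0.2406 km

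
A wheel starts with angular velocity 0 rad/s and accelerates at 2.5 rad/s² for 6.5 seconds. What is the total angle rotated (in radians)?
θ = ω₀t + ½αt² = 0×6.5 + ½×2.5×6.5² = 52.81 rad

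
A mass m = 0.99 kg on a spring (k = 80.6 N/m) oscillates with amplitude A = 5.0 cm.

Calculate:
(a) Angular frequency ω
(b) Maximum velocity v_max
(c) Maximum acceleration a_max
ω = √(k/m) = √(80.6/0.99) = 9.023 rad/s
v_max = ωA = 9.023×0.05 = 0.4511 m/s
a_max = ω²A = 9.023²×0.05 = 4.071 m/s²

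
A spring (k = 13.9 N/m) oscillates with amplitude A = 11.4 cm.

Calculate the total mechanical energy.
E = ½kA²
E = ½kA² = ½×13.9×(0.114)² = 0.09032 J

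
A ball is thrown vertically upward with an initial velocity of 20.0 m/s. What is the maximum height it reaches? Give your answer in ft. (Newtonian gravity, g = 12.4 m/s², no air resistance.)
h_max = v₀²/(2g) (with unit conversion) = 52.92 ft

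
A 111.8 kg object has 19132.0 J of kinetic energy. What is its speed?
KE = ½mv² → v = √(2KE/m) = √(2×19132.0/111.8) = 18.5 m/s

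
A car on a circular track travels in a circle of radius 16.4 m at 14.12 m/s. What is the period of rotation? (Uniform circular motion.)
T = 2πr/v = 2π×16.4/14.12 = 7.3 s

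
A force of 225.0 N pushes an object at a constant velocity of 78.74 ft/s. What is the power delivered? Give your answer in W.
P = Fv = 225 N × 24 m/s = 5400 W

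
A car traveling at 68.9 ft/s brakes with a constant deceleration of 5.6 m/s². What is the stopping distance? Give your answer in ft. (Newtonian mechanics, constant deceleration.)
d = v₀² / (2a) (with unit conversion) = 129.2 ft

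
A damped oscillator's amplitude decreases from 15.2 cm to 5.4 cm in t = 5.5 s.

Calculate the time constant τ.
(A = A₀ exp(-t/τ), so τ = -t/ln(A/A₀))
A/A₀ = 5.4/15.2 = 0.3553; ln(A/A₀) = -1.035
τ = −t/ln(A/A₀) = −5.5/-1.035 = 5.315 s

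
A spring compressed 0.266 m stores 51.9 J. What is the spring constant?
PE = ½kx² → k = 2PE/x² = 2×51.9/0.266² = 1467.0 N/m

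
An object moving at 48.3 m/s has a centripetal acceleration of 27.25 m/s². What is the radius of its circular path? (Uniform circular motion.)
r = v²/a_c = 48.3²/27.25 = 85.61 m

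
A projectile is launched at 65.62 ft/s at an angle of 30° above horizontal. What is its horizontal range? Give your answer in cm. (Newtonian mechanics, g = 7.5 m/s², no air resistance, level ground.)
R = v₀² sin(2θ) / g (with unit conversion) = 4619.0 cm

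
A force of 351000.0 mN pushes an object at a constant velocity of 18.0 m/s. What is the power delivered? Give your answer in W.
P = Fv = 351 N × 18 m/s = 6318 W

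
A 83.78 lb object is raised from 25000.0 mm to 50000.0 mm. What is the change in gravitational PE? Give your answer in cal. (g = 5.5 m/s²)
ΔPE = mg(h₂ − h₁) = 38 kg × 5.5 m/s² × (50 − 25) m = 5225 J = 1249.0 cal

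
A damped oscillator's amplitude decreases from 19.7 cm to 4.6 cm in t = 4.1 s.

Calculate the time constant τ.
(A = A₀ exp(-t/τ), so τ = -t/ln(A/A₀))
A/A₀ = 4.6/19.7 = 0.2335; ln(A/A₀) = -1.455
τ = −t/ln(A/A₀) = −4.1/-1.455 = 2.819 s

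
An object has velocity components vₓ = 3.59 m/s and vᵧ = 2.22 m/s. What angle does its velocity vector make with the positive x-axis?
θ = arctan(vᵧ/vₓ) = arctan(2.22/3.59) = 31.73°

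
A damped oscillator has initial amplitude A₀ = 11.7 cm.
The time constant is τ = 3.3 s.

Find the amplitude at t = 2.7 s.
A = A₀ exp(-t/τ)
A = A₀ exp(−t/τ) = 11.7×exp(−2.7/3.3) = 5.162 cm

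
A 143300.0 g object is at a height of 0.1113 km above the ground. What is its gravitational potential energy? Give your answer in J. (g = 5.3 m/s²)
PE = mgh = 143.3 kg × 5.3 m/s² × 111.3 m = 8.453e+04 J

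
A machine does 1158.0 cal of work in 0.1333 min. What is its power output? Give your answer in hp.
P = W/t = 4845 J / 7.998 s = 605.8 W = 0.8124 hp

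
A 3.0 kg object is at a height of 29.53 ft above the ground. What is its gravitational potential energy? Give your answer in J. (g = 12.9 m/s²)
PE = mgh = 3 kg × 12.9 m/s² × 9.001 m = 348.3 J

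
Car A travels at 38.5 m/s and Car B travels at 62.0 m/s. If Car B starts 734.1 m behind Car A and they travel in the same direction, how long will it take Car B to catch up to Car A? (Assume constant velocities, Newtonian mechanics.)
Relative speed: v_rel = 62.0 - 38.5 = 23.5 m/s
Time to catch: t = d₀/v_rel = 734.1/23.5 = 31.24 s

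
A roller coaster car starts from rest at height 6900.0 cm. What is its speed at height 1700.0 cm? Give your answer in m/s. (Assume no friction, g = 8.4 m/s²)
mgh₁ = ½mv₂² + mgh₂ → v₂ = √(2g(h₁−h₂)) = √(2×8.4×(69−17)) = 29.56 m/s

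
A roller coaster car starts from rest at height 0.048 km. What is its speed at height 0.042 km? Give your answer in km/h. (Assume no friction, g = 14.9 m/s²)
mgh₁ = ½mv₂² + mgh₂ → v₂ = √(2g(h₁−h₂)) = √(2×14.9×(48−42)) = 13.37 m/s = 48.14 km/h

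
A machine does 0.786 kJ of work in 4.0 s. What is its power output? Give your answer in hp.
P = W/t = 786 J / 4 s = 196.5 W = 0.2635 hp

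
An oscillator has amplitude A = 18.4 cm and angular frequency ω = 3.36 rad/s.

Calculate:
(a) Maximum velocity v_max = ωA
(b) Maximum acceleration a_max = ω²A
v_max = ωA = 3.36×0.184 = 0.6182 m/s
a_max = ω²A = 3.36²×0.184 = 2.077 m/s²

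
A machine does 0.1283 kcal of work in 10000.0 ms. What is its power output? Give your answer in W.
P = W/t = 536.8 J / 10 s = 53.68 W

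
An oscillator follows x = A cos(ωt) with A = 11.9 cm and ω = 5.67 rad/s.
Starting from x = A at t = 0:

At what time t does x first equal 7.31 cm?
cos(ωt) = x/A = 7.31/11.9 = 0.6143
ωt = arccos(0.6143) = 0.9093 rad
t = 0.9093/5.67 = 0.1604 s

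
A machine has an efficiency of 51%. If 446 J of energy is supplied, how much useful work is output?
W_out = η × W_in = 0.51 × 446 = 227.46 J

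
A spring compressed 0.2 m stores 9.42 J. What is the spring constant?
PE = ½kx² → k = 2PE/x² = 2×9.42/0.2² = 471.0 N/m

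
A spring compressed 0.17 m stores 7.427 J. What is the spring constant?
PE = ½kx² → k = 2PE/x² = 2×7.427/0.17² = 514.0 N/m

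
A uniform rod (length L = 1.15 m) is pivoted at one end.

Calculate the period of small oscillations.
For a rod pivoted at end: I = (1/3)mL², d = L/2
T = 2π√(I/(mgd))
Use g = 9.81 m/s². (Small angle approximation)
I/m = (1/3)L² = 0.4408 m²; d = L/2 = 0.575 m
T = 2π√(I/(mgd)) = 2π√(0.4408/(9.81×0.575)) = 1.757 s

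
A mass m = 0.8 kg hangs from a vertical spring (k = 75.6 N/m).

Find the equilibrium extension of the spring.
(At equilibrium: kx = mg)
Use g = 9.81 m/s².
x_eq = mg/k = 0.8×9.81/75.6 = 0.1038 m = 10.38 cm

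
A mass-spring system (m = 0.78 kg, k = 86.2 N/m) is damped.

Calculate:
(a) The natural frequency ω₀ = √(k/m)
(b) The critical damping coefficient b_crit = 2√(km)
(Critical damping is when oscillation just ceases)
ω₀ = √(k/m) = √(86.2/0.78) = 10.51 rad/s
b_crit = 2√(km) = 2√(86.2×0.78) = 16.4 kg/s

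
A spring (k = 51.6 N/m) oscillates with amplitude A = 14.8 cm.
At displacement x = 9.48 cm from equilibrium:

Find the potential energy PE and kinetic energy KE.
E_total = ½kA² = ½×51.6×(0.148)² = 0.5651 J
PE = ½kx² = ½×51.6×(0.0948)² = 0.2319 J
KE = E_total − PE = 0.3333 J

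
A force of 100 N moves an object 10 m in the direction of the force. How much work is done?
W = Fd = 100×10 = 1000.0 J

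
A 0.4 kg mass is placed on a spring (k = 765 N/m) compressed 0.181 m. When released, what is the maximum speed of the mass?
½kx² = ½mv² → v = x√(k/m) = 0.181×√(765/0.4) = 7.916 m/s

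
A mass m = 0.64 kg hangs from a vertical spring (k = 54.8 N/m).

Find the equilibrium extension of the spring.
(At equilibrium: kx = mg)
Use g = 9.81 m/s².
x_eq = mg/k = 0.64×9.81/54.8 = 0.1146 m = 11.46 cm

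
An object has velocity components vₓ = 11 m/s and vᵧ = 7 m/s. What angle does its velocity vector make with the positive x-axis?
θ = arctan(vᵧ/vₓ) = arctan(7/11) = 32.47°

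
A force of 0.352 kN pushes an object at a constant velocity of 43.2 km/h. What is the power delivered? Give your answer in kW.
P = Fv = 352 N × 12 m/s = 4224 W = 4.224 kW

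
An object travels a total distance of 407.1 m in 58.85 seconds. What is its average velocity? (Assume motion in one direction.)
v_avg = Δd / Δt = 407.1 / 58.85 = 6.92 m/s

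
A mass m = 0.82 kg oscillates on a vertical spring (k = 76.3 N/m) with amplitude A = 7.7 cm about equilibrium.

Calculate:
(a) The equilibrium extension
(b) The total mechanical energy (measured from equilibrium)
x_eq = mg/k = 0.82×9.81/76.3 = 0.1054 m = 10.54 cm
E = ½kA² = ½×76.3×(0.077)² = 0.2262 J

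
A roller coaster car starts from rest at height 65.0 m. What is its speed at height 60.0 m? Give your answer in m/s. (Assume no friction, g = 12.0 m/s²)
mgh₁ = ½mv₂² + mgh₂ → v₂ = √(2g(h₁−h₂)) = √(2×12.0×(65−60)) = 10.95 m/s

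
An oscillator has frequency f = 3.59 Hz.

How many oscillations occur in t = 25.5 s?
n = f×t = 3.59×25.5 = 91.55 oscillations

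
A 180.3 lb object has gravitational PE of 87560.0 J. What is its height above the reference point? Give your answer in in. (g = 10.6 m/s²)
PE = mgh → h = PE/(mg) = 8.756e+04 J / (81.78 kg × 10.6 m/s²) = 101 m = 3977.0 in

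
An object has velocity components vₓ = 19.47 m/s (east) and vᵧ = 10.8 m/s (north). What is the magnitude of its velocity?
|v| = √(vₓ² + vᵧ²) = √(19.47² + 10.8²) = √(495.721) = 22.26 m/s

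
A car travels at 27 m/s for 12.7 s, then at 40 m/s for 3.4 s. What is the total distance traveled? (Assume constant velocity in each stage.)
d₁ = v₁t₁ = 27 × 12.7 = 342.9 m
d₂ = v₂t₂ = 40 × 3.4 = 136 m
d_total = 342.9 + 136 = 478.9 m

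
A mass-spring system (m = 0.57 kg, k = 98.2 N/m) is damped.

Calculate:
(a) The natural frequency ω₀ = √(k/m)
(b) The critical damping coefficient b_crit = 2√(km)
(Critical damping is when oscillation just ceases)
ω₀ = √(k/m) = √(98.2/0.57) = 13.13 rad/s
b_crit = 2√(km) = 2√(98.2×0.57) = 14.96 kg/s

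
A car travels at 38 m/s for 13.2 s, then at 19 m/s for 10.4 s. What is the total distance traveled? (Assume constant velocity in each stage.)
d₁ = v₁t₁ = 38 × 13.2 = 501.6 m
d₂ = v₂t₂ = 19 × 10.4 = 197.6 m
d_total = 501.6 + 197.6 = 699.2 m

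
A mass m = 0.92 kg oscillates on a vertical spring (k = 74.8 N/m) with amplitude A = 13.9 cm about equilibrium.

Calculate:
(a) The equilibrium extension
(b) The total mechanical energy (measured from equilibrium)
x_eq = mg/k = 0.92×9.81/74.8 = 0.1207 m = 12.07 cm
E = ½kA² = ½×74.8×(0.139)² = 0.7226 J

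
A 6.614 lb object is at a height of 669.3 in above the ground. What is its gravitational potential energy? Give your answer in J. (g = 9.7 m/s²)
PE = mgh = 3 kg × 9.7 m/s² × 17 m = 494.7 J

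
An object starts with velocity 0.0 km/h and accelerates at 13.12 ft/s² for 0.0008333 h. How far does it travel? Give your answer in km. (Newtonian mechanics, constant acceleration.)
d = v₀t + ½at² (with unit conversion) = 0.01799 km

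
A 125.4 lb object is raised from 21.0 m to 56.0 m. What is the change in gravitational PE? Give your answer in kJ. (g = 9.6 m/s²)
ΔPE = mg(h₂ − h₁) = 56.88 kg × 9.6 m/s² × (56 − 21) m = 1.911e+04 J = 19.11 kJ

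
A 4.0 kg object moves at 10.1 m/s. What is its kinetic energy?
KE = ½mv² = ½×4.0×10.1² = 204.02 J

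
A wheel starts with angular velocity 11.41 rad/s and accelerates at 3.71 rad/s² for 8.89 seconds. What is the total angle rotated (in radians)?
θ = ω₀t + ½αt² = 11.41×8.89 + ½×3.71×8.89² = 248.04 rad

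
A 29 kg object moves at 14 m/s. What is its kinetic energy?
KE = ½mv² = ½×29×14² = 2842.0 J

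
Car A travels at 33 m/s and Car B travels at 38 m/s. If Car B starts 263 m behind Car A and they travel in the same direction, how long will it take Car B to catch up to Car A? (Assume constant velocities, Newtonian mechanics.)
Relative speed: v_rel = 38 - 33 = 5 m/s
Time to catch: t = d₀/v_rel = 263/5 = 52.6 s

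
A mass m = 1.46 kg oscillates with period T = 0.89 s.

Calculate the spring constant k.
T = 2π√(m/k) → k = m(2π/T)² = 1.46×(2π/0.89)² = 72.77 N/m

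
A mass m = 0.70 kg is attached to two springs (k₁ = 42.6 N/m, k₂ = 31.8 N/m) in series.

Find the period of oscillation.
k_eq = k₁k₂/(k₁+k₂) = 18.21 N/m
T = 2π√(m/k_eq) = 2π√(0.7/18.21) = 1.232 s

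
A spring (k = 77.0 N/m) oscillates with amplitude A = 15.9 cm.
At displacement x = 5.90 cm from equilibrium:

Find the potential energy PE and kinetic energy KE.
E_total = ½kA² = ½×77.0×(0.159)² = 0.9733 J
PE = ½kx² = ½×77.0×(0.059)² = 0.134 J
KE = E_total − PE = 0.8393 J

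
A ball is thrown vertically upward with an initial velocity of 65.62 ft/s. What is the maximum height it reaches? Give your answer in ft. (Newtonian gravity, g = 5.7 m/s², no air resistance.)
h_max = v₀²/(2g) (with unit conversion) = 115.1 ft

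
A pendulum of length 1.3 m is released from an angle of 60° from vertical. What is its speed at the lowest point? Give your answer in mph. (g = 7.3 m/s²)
h = L(1 − cosθ) = 1.3×(1 − cos60°) = 0.65 m
v = √(2gh) = √(2×7.3×0.65) = 3.081 m/s = 6.891 mph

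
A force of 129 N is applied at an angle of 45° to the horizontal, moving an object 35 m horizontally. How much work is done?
W = Fd cosθ = 129×35×cos(45°) = 3192.6 J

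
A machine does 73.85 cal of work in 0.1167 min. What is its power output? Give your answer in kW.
P = W/t = 309 J / 7.002 s = 44.13 W = 0.04413 kW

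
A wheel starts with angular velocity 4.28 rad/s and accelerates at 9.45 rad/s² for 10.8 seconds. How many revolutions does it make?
θ = ω₀t + ½αt² = 4.28×10.8 + ½×9.45×10.8² = 597.35 rad
Revolutions = θ/(2π) = 597.35/(2π) = 95.07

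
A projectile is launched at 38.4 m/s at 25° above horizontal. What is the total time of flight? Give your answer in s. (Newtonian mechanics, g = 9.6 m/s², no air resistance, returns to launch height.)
T = 2v₀sin(θ)/g = 3.381 s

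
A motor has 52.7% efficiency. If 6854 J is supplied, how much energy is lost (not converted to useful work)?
W_out = η × W_in = 0.527×6854 = 3612.1 J
W_lost = W_in − W_out = 6854 − 3612.1 = 3241.9 J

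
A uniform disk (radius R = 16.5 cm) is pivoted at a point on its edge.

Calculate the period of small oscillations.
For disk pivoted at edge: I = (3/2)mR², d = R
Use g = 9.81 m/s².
I/m = (3/2)R² = 0.04084 m²; d = R = 0.165 m
T = 2π√((3/2)R²/(gR)) = 2π√(3R/(2g)) = 0.998 s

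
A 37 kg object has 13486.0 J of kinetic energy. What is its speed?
KE = ½mv² → v = √(2KE/m) = √(2×13486.0/37) = 27.0 m/s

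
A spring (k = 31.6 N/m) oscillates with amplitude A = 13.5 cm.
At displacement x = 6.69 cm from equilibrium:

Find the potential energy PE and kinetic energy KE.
E_total = ½kA² = ½×31.6×(0.135)² = 0.288 J
PE = ½kx² = ½×31.6×(0.0669)² = 0.07071 J
KE = E_total − PE = 0.2172 J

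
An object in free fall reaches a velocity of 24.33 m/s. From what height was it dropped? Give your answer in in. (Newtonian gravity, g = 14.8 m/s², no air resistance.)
h = v²/(2g) (with unit conversion) = 787.3 in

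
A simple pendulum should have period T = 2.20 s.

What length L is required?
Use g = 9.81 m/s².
T = 2π√(L/g) → L = g(T/2π)² = 9.81×(2.2/2π)² = 1.203 m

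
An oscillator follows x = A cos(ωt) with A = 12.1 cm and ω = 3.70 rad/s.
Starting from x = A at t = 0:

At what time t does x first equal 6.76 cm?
cos(ωt) = x/A = 6.76/12.1 = 0.5587
ωt = arccos(0.5587) = 0.978 rad
t = 0.978/3.7 = 0.2643 s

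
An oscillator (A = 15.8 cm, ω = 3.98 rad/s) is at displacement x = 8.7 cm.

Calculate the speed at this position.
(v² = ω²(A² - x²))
v = ω√(A² − x²) = 3.98×√(0.158² − 0.087²) = 0.5249 m/s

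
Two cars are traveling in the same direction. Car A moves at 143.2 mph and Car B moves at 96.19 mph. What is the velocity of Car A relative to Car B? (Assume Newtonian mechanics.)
v_rel = v_A - v_B = 143.2 - 96.19 = 47.01 mph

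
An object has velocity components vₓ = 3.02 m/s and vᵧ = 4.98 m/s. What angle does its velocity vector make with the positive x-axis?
θ = arctan(vᵧ/vₓ) = arctan(4.98/3.02) = 58.77°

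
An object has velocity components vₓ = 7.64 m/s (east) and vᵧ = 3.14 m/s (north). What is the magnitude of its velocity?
|v| = √(vₓ² + vᵧ²) = √(7.64² + 3.14²) = √(68.2292) = 8.26 m/s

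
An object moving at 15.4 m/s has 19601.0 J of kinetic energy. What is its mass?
KE = ½mv² → m = 2KE/v² = 2×19601.0/15.4² = 165.3 kg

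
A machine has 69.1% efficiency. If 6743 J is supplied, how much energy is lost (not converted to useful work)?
W_out = η × W_in = 0.691×6743 = 4659.4 J
W_lost = W_in − W_out = 6743 − 4659.4 = 2083.6 J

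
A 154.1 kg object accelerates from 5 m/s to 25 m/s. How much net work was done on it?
W_net = ΔKE = ½m(v₂² − v₁²) = ½×154.1×(25² − 5²) = 46230.0 J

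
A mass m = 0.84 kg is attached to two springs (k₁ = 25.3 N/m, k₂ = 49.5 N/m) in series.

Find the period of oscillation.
k_eq = k₁k₂/(k₁+k₂) = 16.74 N/m
T = 2π√(m/k_eq) = 2π√(0.84/16.74) = 1.407 s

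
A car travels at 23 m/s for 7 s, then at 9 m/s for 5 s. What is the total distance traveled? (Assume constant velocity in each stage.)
d₁ = v₁t₁ = 23 × 7 = 161 m
d₂ = v₂t₂ = 9 × 5 = 45 m
d_total = 161 + 45 = 206 m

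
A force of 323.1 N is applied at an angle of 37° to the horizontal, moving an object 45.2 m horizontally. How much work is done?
W = Fd cosθ = 323.1×45.2×cos(37°) = 11663.0 J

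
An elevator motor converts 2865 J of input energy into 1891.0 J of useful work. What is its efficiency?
η = W_out/W_in = 1891.0/2865 = 0.66 = 66.0%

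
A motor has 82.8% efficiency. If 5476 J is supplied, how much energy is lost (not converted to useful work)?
W_out = η × W_in = 0.828×5476 = 4534.1 J
W_lost = W_in − W_out = 5476 − 4534.1 = 941.87 J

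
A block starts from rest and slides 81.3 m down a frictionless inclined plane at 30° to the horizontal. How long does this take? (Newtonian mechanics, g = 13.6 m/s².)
a = g sin(θ) = 13.6 × sin(30°) = 6.8 m/s²
t = √(2d/a) = √(2 × 81.3 / 6.8) = 4.89 s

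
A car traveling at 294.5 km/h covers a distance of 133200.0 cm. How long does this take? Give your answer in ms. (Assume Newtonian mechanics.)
t = d/v (with unit conversion) = 16280.0 ms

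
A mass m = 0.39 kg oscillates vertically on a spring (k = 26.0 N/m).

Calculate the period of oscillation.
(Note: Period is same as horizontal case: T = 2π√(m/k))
T = 2π√(m/k) = 2π√(0.39/26.0) = 0.7695 s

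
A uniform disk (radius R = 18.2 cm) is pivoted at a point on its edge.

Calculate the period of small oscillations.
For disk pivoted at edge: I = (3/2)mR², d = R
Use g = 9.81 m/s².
I/m = (3/2)R² = 0.04969 m²; d = R = 0.182 m
T = 2π√((3/2)R²/(gR)) = 2π√(3R/(2g)) = 1.048 s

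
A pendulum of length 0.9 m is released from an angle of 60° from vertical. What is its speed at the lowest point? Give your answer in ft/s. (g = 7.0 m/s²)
h = L(1 − cosθ) = 0.9×(1 − cos60°) = 0.45 m
v = √(2gh) = √(2×7.0×0.45) = 2.51 m/s = 8.235 ft/s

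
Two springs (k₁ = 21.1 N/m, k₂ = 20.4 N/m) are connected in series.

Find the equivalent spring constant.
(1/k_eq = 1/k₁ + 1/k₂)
1/k_eq = 1/21.1 + 1/20.4 = 0.096413; k_eq = 10.37 N/m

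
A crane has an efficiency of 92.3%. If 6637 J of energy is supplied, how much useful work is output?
W_out = η × W_in = 0.923 × 6637 = 6126.0 J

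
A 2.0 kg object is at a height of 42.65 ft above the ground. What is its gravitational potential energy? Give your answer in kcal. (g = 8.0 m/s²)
PE = mgh = 2 kg × 8.0 m/s² × 13 m = 208 J = 0.04971 kcal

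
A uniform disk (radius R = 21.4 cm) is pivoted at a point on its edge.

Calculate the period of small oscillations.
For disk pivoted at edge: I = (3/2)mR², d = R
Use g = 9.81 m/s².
I/m = (3/2)R² = 0.06869 m²; d = R = 0.214 m
T = 2π√((3/2)R²/(gR)) = 2π√(3R/(2g)) = 1.137 s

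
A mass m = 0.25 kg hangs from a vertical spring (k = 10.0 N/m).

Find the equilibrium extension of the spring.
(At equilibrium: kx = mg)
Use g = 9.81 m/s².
x_eq = mg/k = 0.25×9.81/10.0 = 0.2453 m = 24.53 cm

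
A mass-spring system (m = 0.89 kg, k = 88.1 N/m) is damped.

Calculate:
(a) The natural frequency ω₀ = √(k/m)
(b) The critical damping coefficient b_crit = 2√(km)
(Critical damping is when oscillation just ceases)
ω₀ = √(k/m) = √(88.1/0.89) = 9.949 rad/s
b_crit = 2√(km) = 2√(88.1×0.89) = 17.71 kg/s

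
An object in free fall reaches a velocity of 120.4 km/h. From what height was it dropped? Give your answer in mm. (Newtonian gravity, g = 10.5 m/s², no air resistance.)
h = v²/(2g) (with unit conversion) = 53260.0 mm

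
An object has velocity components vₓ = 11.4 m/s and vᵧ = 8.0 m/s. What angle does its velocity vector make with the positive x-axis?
θ = arctan(vᵧ/vₓ) = arctan(8.0/11.4) = 35.06°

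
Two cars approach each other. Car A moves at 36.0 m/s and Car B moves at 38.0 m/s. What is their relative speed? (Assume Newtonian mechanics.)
v_rel = v_A + v_B = 36.0 + 38.0 = 74.0 m/s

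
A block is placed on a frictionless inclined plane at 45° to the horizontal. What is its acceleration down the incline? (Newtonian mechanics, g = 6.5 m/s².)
a = g sin(θ) = 6.5 × sin(45°) = 6.5 × 0.7071 = 4.6 m/s²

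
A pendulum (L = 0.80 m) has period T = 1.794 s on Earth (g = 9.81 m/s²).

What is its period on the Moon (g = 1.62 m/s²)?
T = 2π√(L/g), so T_moon/T_earth = √(g_earth/g_moon)
T_moon = 2π√(0.8/1.62) = 4.415 s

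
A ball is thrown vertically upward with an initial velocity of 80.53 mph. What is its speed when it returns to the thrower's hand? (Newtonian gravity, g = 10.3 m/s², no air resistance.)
By conservation of energy, the ball returns at the same speed = 80.53 mph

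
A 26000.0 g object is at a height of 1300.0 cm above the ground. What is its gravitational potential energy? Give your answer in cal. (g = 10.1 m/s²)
PE = mgh = 26 kg × 10.1 m/s² × 13 m = 3414 J = 815.9 cal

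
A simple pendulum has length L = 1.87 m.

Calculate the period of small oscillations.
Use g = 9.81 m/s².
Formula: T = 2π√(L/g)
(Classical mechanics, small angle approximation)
T = 2π√(L/g) = 2π√(1.87/9.81) = 2.743 s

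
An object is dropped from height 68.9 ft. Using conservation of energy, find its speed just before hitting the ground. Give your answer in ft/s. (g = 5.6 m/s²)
mgh = ½mv² → v = √(2gh) = √(2×5.6×21) = 15.34 m/s = 50.32 ft/s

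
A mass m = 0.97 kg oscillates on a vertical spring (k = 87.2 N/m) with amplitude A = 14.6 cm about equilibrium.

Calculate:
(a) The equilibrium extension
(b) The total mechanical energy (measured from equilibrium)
x_eq = mg/k = 0.97×9.81/87.2 = 0.1091 m = 10.91 cm
E = ½kA² = ½×87.2×(0.146)² = 0.9294 J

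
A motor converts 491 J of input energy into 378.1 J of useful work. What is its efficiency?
η = W_out/W_in = 378.1/491 = 0.7701 = 77.01%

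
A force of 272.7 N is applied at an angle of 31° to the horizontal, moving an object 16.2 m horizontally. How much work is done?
W = Fd cosθ = 272.7×16.2×cos(31°) = 3786.7 J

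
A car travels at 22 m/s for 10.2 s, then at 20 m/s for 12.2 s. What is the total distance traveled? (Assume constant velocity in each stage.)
d₁ = v₁t₁ = 22 × 10.2 = 224.4 m
d₂ = v₂t₂ = 20 × 12.2 = 244 m
d_total = 224.4 + 244 = 468.4 m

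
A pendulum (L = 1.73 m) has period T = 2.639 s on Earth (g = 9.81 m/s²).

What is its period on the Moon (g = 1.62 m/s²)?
T = 2π√(L/g), so T_moon/T_earth = √(g_earth/g_moon)
T_moon = 2π√(1.73/1.62) = 6.493 s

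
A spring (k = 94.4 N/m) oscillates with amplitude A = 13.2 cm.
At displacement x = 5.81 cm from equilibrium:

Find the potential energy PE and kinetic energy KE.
E_total = ½kA² = ½×94.4×(0.132)² = 0.8224 J
PE = ½kx² = ½×94.4×(0.0581)² = 0.1593 J
KE = E_total − PE = 0.6631 J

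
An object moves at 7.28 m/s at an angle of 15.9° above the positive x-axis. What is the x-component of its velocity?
vₓ = v cos(θ) = 7.28 × cos(15.9°) = 7.0 m/s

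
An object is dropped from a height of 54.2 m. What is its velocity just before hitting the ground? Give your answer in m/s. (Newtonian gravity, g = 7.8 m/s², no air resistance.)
v = √(2gh) = 29.08 m/s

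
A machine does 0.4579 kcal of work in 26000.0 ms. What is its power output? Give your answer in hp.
P = W/t = 1916 J / 26 s = 73.69 W = 0.09882 hp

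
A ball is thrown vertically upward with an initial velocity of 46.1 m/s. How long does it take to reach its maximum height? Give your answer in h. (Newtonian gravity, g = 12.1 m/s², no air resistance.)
t_up = v₀/g (with unit conversion) = 0.001058 h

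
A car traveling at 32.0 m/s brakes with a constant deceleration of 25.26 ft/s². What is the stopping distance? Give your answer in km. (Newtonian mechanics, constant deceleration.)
d = v₀² / (2a) (with unit conversion) = 0.0665 km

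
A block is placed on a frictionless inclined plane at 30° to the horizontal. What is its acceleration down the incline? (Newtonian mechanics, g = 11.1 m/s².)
a = g sin(θ) = 11.1 × sin(30°) = 11.1 × 0.5 = 5.55 m/s²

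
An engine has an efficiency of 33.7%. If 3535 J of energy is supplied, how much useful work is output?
W_out = η × W_in = 0.337 × 3535 = 1191.3 J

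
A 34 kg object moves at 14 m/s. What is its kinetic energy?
KE = ½mv² = ½×34×14² = 3332.0 J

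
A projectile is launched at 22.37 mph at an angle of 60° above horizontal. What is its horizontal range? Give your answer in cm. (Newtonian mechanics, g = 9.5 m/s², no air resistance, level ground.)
R = v₀² sin(2θ) / g (with unit conversion) = 911.7 cm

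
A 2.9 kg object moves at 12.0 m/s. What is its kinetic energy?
KE = ½mv² = ½×2.9×12.0² = 208.8 J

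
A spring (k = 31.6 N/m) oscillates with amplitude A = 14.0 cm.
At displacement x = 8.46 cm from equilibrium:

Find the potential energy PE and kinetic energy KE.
E_total = ½kA² = ½×31.6×(0.14)² = 0.3097 J
PE = ½kx² = ½×31.6×(0.0846)² = 0.1131 J
KE = E_total − PE = 0.1966 J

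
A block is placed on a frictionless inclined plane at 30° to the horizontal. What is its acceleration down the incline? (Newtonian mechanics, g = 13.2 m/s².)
a = g sin(θ) = 13.2 × sin(30°) = 13.2 × 0.5 = 6.6 m/s²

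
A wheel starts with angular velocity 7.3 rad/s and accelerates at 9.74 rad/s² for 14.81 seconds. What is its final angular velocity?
ω = ω₀ + αt = 7.3 + 9.74 × 14.81 = 151.55 rad/s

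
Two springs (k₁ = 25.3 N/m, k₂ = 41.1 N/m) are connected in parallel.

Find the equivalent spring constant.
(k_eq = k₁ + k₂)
k_eq = k₁ + k₂ = 25.3 + 41.1 = 66.4 N/m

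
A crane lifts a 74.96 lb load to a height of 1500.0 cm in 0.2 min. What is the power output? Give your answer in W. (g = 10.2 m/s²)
W = mgh = 34×10.2×15 = 5202 J
P = W/t = 5202/12 = 433.5 W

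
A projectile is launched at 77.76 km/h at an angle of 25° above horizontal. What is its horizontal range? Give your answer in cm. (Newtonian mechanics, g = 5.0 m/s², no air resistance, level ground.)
R = v₀² sin(2θ) / g (with unit conversion) = 7148.0 cm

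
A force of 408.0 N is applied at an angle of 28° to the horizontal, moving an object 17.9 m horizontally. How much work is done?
W = Fd cosθ = 408.0×17.9×cos(28°) = 6448.3 J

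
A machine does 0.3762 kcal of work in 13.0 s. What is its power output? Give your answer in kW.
P = W/t = 1574 J / 13 s = 121.1 W = 0.1211 kW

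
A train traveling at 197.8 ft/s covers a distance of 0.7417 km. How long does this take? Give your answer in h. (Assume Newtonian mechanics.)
t = d/v (with unit conversion) = 0.003417 h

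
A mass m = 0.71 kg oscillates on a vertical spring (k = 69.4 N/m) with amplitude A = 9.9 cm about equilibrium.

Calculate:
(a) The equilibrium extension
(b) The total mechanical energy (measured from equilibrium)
x_eq = mg/k = 0.71×9.81/69.4 = 0.1004 m = 10.04 cm
E = ½kA² = ½×69.4×(0.099)² = 0.3401 J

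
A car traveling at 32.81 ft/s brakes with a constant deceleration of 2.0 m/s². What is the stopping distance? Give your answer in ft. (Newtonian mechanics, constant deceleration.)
d = v₀² / (2a) (with unit conversion) = 82.03 ft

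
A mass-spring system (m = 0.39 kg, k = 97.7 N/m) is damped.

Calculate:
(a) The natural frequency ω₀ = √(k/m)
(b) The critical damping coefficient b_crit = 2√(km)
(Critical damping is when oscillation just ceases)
ω₀ = √(k/m) = √(97.7/0.39) = 15.83 rad/s
b_crit = 2√(km) = 2√(97.7×0.39) = 12.35 kg/s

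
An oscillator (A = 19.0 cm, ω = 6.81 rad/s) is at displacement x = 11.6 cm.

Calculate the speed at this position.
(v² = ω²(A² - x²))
v = ω√(A² − x²) = 6.81×√(0.19² − 0.116²) = 1.025 m/s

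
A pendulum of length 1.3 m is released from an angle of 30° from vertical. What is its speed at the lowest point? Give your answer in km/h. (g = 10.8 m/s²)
h = L(1 − cosθ) = 1.3×(1 − cos30°) = 0.1742 m
v = √(2gh) = √(2×10.8×0.1742) = 1.94 m/s = 6.983 km/h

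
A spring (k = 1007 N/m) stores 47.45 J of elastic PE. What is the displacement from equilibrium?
PE = ½kx² → x = √(2PE/k) = √(2×47.45/1007) = 0.307 m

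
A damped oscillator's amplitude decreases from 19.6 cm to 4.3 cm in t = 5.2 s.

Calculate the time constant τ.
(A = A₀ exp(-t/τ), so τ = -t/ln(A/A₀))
A/A₀ = 4.3/19.6 = 0.2194; ln(A/A₀) = -1.517
τ = −t/ln(A/A₀) = −5.2/-1.517 = 3.428 s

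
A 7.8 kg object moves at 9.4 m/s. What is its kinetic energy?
KE = ½mv² = ½×7.8×9.4² = 344.604 J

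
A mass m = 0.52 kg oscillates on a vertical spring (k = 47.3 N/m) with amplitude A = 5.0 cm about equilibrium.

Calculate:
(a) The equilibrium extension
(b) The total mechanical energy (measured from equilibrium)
x_eq = mg/k = 0.52×9.81/47.3 = 0.1078 m = 10.78 cm
E = ½kA² = ½×47.3×(0.05)² = 0.05913 J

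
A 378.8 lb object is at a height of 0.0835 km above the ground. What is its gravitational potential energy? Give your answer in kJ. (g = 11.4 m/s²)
PE = mgh = 171.8 kg × 11.4 m/s² × 83.5 m = 1.636e+05 J = 163.6 kJ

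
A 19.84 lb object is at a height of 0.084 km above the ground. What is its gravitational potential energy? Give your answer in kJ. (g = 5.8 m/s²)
PE = mgh = 8.999 kg × 5.8 m/s² × 84 m = 4384 J = 4.384 kJ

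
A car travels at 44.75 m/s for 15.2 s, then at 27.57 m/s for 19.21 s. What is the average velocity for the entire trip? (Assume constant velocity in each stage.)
d₁ = v₁t₁ = 44.75 × 15.2 = 680.2 m
d₂ = v₂t₂ = 27.57 × 19.21 = 529.62 m
d_total = 1209.82 m, t_total = 34.41 s
v_avg = d_total/t_total = 1209.82/34.41 = 35.16 m/s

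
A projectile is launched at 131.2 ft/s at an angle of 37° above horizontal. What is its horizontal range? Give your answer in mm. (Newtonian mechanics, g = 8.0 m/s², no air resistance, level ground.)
R = v₀² sin(2θ) / g (with unit conversion) = 192200.0 mm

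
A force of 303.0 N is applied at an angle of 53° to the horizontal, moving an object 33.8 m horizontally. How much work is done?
W = Fd cosθ = 303.0×33.8×cos(53°) = 6163.4 J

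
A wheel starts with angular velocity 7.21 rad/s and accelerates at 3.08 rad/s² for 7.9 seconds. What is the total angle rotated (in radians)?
θ = ω₀t + ½αt² = 7.21×7.9 + ½×3.08×7.9² = 153.07 rad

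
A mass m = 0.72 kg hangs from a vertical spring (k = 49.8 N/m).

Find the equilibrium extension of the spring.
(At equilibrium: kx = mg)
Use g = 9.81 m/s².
x_eq = mg/k = 0.72×9.81/49.8 = 0.1418 m = 14.18 cm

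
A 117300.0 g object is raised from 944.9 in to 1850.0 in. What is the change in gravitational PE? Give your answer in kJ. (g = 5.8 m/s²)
ΔPE = mg(h₂ − h₁) = 117.3 kg × 5.8 m/s² × (46.99 − 24) m = 1.564e+04 J = 15.64 kJ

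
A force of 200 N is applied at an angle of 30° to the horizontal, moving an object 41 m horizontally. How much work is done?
W = Fd cosθ = 200×41×cos(30°) = 7101.4 J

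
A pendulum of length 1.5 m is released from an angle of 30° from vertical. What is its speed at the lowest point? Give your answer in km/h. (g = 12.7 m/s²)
h = L(1 − cosθ) = 1.5×(1 − cos30°) = 0.201 m
v = √(2gh) = √(2×12.7×0.201) = 2.259 m/s = 8.133 km/h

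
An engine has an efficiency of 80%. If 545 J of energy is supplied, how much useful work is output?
W_out = η × W_in = 0.8 × 545 = 436.0 J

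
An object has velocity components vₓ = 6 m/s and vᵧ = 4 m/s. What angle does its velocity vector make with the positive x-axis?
θ = arctan(vᵧ/vₓ) = arctan(4/6) = 33.69°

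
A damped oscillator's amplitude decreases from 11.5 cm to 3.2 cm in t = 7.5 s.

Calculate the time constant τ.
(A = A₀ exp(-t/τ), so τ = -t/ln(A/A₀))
A/A₀ = 3.2/11.5 = 0.2783; ln(A/A₀) = -1.279
τ = −t/ln(A/A₀) = −7.5/-1.279 = 5.863 s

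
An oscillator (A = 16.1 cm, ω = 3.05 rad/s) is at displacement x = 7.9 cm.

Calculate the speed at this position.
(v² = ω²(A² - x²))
v = ω√(A² − x²) = 3.05×√(0.161² − 0.079²) = 0.4279 m/s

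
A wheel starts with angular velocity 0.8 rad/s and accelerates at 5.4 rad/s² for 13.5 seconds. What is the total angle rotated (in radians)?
θ = ω₀t + ½αt² = 0.8×13.5 + ½×5.4×13.5² = 502.88 rad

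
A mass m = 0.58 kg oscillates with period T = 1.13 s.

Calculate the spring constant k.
T = 2π√(m/k) → k = m(2π/T)² = 0.58×(2π/1.13)² = 17.93 N/m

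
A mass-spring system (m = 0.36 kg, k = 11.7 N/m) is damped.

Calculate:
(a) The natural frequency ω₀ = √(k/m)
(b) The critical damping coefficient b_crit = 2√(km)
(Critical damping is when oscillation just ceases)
ω₀ = √(k/m) = √(11.7/0.36) = 5.701 rad/s
b_crit = 2√(km) = 2√(11.7×0.36) = 4.105 kg/s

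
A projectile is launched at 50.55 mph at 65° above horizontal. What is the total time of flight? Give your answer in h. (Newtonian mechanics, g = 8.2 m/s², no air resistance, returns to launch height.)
T = 2v₀sin(θ)/g (with unit conversion) = 0.001388 h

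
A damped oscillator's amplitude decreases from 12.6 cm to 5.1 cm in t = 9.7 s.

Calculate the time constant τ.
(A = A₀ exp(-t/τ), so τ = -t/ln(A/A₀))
A/A₀ = 5.1/12.6 = 0.4048; ln(A/A₀) = -0.9045
τ = −t/ln(A/A₀) = −9.7/-0.9045 = 10.72 s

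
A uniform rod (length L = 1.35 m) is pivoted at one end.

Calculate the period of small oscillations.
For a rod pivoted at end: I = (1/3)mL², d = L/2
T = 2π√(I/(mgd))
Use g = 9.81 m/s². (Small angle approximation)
I/m = (1/3)L² = 0.6075 m²; d = L/2 = 0.675 m
T = 2π√(I/(mgd)) = 2π√(0.6075/(9.81×0.675)) = 1.903 s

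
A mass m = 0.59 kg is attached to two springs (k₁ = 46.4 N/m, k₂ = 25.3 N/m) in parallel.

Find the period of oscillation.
k_eq = k₁+k₂ = 71.7 N/m
T = 2π√(m/k_eq) = 2π√(0.59/71.7) = 0.57 s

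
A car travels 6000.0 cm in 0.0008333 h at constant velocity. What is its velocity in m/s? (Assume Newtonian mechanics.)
v = d/t (with unit conversion) = 20.0 m/s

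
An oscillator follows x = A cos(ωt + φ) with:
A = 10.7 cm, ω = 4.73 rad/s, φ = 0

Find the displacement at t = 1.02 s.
x = A cos(ωt + φ) = 10.7×cos(4.73×1.02 + 0) = 1.198 cm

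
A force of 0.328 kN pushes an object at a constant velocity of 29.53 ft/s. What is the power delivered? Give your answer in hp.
P = Fv = 328 N × 9.001 m/s = 2952 W = 3.959 hp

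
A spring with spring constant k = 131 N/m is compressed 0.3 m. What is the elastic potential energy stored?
PE = ½kx² = ½×131×0.3² = 5.895 J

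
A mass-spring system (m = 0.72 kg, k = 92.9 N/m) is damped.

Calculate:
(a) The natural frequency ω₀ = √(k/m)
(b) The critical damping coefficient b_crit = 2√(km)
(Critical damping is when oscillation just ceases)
ω₀ = √(k/m) = √(92.9/0.72) = 11.36 rad/s
b_crit = 2√(km) = 2√(92.9×0.72) = 16.36 kg/s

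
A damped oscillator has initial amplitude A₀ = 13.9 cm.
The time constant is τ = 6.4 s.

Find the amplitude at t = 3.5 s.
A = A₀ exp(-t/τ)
A = A₀ exp(−t/τ) = 13.9×exp(−3.5/6.4) = 8.045 cm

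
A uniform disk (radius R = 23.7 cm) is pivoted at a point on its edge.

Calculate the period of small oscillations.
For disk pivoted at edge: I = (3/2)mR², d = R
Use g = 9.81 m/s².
I/m = (3/2)R² = 0.08425 m²; d = R = 0.237 m
T = 2π√((3/2)R²/(gR)) = 2π√(3R/(2g)) = 1.196 s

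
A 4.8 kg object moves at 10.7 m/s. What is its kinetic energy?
KE = ½mv² = ½×4.8×10.7² = 274.776 J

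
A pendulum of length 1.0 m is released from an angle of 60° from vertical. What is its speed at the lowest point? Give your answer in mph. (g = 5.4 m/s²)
h = L(1 − cosθ) = 1.0×(1 − cos60°) = 0.5 m
v = √(2gh) = √(2×5.4×0.5) = 2.324 m/s = 5.198 mph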